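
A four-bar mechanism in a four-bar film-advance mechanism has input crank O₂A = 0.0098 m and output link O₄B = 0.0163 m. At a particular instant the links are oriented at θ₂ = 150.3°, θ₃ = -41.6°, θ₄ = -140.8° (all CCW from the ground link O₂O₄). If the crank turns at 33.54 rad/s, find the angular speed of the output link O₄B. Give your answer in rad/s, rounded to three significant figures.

4.21

ω₂ = 33.54 rad/s
Differentiating the loop-closure r₂e^{iθ₂}+r₃e^{iθ₃}=r₁+r₄e^{iθ₄} gives r₂ω₂e^{iθ₂}+r₃ω₃e^{iθ₃}=r₄ω₄e^{iθ₄}.
Eliminating the other unknown: ω₄ = r₂ω₂ sin(θ₂−θ₃) / [r₄ sin(θ₄−θ₃)].
Numerator sine = -0.20620; denominator sine = -0.98714.
Result = 0.0098·33.54·(-0.20620) / (0.0163·(-0.98714)) = +4.2123 rad/s; magnitude 4.2123 rad/s.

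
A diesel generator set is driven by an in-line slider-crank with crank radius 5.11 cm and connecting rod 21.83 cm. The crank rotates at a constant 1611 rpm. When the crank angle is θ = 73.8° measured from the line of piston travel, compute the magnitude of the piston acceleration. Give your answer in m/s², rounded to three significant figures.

ω = 2π·1611/60 = 168.7 rad/s
x(θ) = r cosθ + √(L² − r² sin²θ); with ω constant, a = ω²·d²x/dθ².
d²x/dθ² = −r cosθ − r²(cos2θ)/√u − r⁴ sin²2θ/(4u^{3/2}),  u = L² − r² sin²θ = 0.0452469 m².
Substituting r = 0.0511 m, L = 0.2183 m, θ = 73.8°: d²x/dθ² = -0.0039426 m.
a = ω²·d²x/dθ² = (168.7)²·(-0.0039426) = -112.21 m/s²;  |a| = 112.21 m/s².

112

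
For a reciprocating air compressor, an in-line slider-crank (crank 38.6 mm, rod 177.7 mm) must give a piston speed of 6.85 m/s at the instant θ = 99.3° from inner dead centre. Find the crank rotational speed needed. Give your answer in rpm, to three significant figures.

1780

For an in-line slider-crank, |v_piston| = rω|sinθ|·[1 + r cosθ/√(L² − r² sin²θ)].
With r = 0.0386 m, L = 0.1777 m, θ = 99.3°: the bracketed kinematic factor |dx/dθ| = 0.036724 m.
ω = v/|dx/dθ| = 6.85/0.036724 = 186.53 rad/s.
N = 60ω/(2π) = 1781.2 rpm.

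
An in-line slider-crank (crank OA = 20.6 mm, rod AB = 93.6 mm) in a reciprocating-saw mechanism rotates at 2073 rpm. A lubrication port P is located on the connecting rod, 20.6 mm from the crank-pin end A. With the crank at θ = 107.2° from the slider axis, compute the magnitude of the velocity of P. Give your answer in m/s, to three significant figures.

ω = 217.1 rad/s.  Crank-pin speed |V_A| = rω = 4.4719 m/s, perpendicular to OA.
Rod angle: sinφ = −(r/L) sinθ ⇒ φ = -12.137°; ω_rod = −rω cosθ/√(L²−r²sin²θ) = +14.451 rad/s.
V_P = V_A + ω_rod × AP, with AP = 0.0206 m along the rod.
Components: V_Px = −rω sinθ − a·ω_rod·sinφ = -4.2094 m/s;  V_Py = rω cosθ + a·ω_rod·cosφ = -1.0313 m/s.
|V_P| = √(V_Px² + V_Py²) = 4.3339 m/s.

4.33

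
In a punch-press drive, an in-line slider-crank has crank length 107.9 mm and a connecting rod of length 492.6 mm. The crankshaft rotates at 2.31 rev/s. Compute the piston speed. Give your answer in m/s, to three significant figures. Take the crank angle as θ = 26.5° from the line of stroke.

0.836

ω = 2π·2.31 = 14.51 rad/s
For an in-line slider-crank, x = r cosθ + √(L² − r² sin²θ), so v = −rω sinθ·[1 + r cosθ/√(L² − r² sin²θ)].
With r = 0.1079 m, L = 0.4926 m, θ = 26.5°: √(L² − r² sin²θ) = 0.49024 m.
v = −0.1079·14.51·0.44620·[1 + 0.1079·0.89493/0.49024] = -0.83642 m/s.
|v| = 0.83642 m/s.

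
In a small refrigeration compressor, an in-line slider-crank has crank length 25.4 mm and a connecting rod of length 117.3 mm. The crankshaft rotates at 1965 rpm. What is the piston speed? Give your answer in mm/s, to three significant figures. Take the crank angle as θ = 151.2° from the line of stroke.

ω = 2π·1965/60 = 205.8 rad/s
For an in-line slider-crank, x = r cosθ + √(L² − r² sin²θ), so v = −rω sinθ·[1 + r cosθ/√(L² − r² sin²θ)].
With r = 0.0254 m, L = 0.1173 m, θ = 151.2°: √(L² − r² sin²θ) = 0.11666 m.
v = −0.0254·205.8·0.48175·[1 + 0.0254·-0.87631/0.11666] = -2.0376 m/s.
|v| = 2.0376 m/s = 2037.6 mm/s.

2040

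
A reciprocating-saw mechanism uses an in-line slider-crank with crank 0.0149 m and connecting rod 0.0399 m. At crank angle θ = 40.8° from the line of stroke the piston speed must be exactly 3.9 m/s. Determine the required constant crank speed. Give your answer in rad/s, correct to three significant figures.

For an in-line slider-crank, |v_piston| = rω|sinθ|·[1 + r cosθ/√(L² − r² sin²θ)].
With r = 0.0149 m, L = 0.0399 m, θ = 40.8°: the bracketed kinematic factor |dx/dθ| = 0.012574 m.
ω = v/|dx/dθ| = 3.9/0.012574 = 310.16 rad/s.

310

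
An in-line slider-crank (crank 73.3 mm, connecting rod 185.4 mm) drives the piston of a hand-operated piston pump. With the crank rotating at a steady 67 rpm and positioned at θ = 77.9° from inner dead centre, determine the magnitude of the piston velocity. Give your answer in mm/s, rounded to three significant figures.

548

ω = 2π·67/60 = 7.016 rad/s
For an in-line slider-crank, x = r cosθ + √(L² − r² sin²θ), so v = −rω sinθ·[1 + r cosθ/√(L² − r² sin²θ)].
With r = 0.0733 m, L = 0.1854 m, θ = 77.9°: √(L² − r² sin²θ) = 0.17099 m.
v = −0.0733·7.016·0.97778·[1 + 0.0733·0.20962/0.17099] = -0.54805 m/s.
|v| = 0.54805 m/s = 548.05 mm/s.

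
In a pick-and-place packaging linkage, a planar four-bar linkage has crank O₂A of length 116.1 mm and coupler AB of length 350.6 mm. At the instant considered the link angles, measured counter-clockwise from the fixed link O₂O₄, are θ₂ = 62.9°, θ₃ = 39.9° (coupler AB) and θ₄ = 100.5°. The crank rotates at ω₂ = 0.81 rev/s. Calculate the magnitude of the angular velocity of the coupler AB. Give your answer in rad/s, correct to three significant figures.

1.18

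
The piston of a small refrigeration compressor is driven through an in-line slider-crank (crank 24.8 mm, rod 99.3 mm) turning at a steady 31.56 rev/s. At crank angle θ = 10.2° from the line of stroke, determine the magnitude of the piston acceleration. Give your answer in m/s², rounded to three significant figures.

ω = 2π·31.6 = 198.3 rad/s
x(θ) = r cosθ + √(L² − r² sin²θ); with ω constant, a = ω²·d²x/dθ².
d²x/dθ² = −r cosθ − r²(cos2θ)/√u − r⁴ sin²2θ/(4u^{3/2}),  u = L² − r² sin²θ = 0.0098412 m².
Substituting r = 0.0248 m, L = 0.0993 m, θ = 10.2°: d²x/dθ² = -0.030231 m.
a = ω²·d²x/dθ² = (198.3)²·(-0.030231) = -1188.7 m/s²;  |a| = 1188.7 m/s².

1190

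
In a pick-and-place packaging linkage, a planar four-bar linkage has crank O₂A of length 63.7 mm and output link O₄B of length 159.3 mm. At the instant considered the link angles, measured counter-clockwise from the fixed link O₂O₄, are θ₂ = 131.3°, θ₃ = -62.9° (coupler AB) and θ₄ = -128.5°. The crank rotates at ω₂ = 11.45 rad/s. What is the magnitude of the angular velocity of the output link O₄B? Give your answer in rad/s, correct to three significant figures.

1.23

ω₂ = 11.45 rad/s
Differentiating the loop-closure r₂e^{iθ₂}+r₃e^{iθ₃}=r₁+r₄e^{iθ₄} gives r₂ω₂e^{iθ₂}+r₃ω₃e^{iθ₃}=r₄ω₄e^{iθ₄}.
Eliminating the other unknown: ω₄ = r₂ω₂ sin(θ₂−θ₃) / [r₄ sin(θ₄−θ₃)].
Numerator sine = -0.24531; denominator sine = -0.91068.
Result = 0.0637·11.45·(-0.24531) / (0.1593·(-0.91068)) = +1.2333 rad/s; magnitude 1.2333 rad/s.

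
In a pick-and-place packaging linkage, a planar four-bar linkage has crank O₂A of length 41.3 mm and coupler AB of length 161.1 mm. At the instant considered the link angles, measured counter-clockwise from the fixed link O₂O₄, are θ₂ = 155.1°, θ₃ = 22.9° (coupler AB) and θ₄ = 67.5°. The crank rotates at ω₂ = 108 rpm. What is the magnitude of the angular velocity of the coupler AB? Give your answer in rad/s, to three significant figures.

ω₂ = 11.31 rad/s (from 108 rpm).
Differentiating the loop-closure r₂e^{iθ₂}+r₃e^{iθ₃}=r₁+r₄e^{iθ₄} gives r₂ω₂e^{iθ₂}+r₃ω₃e^{iθ₃}=r₄ω₄e^{iθ₄}.
Eliminating the other unknown: ω₃ = r₂ω₂ sin(θ₄−θ₂) / [r₃ sin(θ₃−θ₄)].
Numerator sine = -0.99912; denominator sine = -0.70215.
Result = 0.0413·11.31·(-0.99912) / (0.1611·(-0.70215)) = +4.1257 rad/s; magnitude 4.1257 rad/s.

4.13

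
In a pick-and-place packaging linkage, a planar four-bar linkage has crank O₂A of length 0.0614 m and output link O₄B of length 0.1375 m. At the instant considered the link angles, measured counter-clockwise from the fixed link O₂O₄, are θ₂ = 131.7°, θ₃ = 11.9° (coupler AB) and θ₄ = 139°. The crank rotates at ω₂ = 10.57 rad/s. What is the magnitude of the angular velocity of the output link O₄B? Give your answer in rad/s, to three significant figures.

5.14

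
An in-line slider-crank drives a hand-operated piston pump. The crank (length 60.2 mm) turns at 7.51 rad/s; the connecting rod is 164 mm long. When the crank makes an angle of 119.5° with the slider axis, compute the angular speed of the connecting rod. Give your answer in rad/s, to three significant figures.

ω = 7.51 rad/s
The rod makes angle φ with the slider axis where L sinφ = r sinθ; differentiating, L cosφ·φ̇ = r ω cosθ.
L cosφ = √(L² − r² sin²θ) = 0.15541 m.
|ω_rod| = r ω |cosθ| / √(L² − r² sin²θ) = 0.0602·7.51·0.49242/0.15541 = 1.4326 rad/s.

1.43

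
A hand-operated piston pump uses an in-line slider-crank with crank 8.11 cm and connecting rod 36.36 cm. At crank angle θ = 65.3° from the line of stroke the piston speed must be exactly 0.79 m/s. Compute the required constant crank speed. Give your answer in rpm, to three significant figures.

For an in-line slider-crank, |v_piston| = rω|sinθ|·[1 + r cosθ/√(L² − r² sin²θ)].
With r = 0.0811 m, L = 0.3636 m, θ = 65.3°: the bracketed kinematic factor |dx/dθ| = 0.080693 m.
ω = v/|dx/dθ| = 0.79/0.080693 = 9.7902 rad/s.
N = 60ω/(2π) = 93.49 rpm.

93.5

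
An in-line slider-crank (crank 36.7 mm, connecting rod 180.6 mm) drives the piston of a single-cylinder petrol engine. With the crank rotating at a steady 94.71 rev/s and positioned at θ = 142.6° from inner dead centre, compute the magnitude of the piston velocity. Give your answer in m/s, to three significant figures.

11.1

ω = 2π·94.7 = 595.1 rad/s
For an in-line slider-crank, x = r cosθ + √(L² − r² sin²θ), so v = −rω sinθ·[1 + r cosθ/√(L² − r² sin²θ)].
With r = 0.0367 m, L = 0.1806 m, θ = 142.6°: √(L² − r² sin²θ) = 0.17922 m.
v = −0.0367·595.1·0.60738·[1 + 0.0367·-0.79441/0.17922] = -11.107 m/s.
|v| = 11.107 m/s.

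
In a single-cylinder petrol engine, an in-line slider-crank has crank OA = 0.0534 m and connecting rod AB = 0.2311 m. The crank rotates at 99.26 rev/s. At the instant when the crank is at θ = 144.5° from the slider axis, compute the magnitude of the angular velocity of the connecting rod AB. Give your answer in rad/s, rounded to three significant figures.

118

ω = 623.7 rad/s (converted from 99.26 rev/s).
The rod makes angle φ with the slider axis where L sinφ = r sinθ; differentiating, L cosφ·φ̇ = r ω cosθ.
L cosφ = √(L² − r² sin²θ) = 0.22901 m.
|ω_rod| = r ω |cosθ| / √(L² − r² sin²θ) = 0.0534·623.7·0.81412/0.22901 = 118.39 rad/s.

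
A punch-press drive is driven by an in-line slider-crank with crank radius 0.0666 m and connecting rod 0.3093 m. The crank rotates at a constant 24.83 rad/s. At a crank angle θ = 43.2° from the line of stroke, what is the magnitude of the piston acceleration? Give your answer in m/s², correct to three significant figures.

30.6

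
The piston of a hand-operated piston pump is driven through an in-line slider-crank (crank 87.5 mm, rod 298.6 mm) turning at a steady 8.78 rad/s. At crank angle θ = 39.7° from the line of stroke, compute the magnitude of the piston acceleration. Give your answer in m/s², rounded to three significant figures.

5.60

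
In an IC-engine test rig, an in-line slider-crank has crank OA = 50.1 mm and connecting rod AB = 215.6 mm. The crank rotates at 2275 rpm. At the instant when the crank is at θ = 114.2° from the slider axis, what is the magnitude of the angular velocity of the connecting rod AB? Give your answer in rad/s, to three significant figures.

ω = 238.2 rad/s (converted from 2275 rpm).
The rod makes angle φ with the slider axis where L sinφ = r sinθ; differentiating, L cosφ·φ̇ = r ω cosθ.
L cosφ = √(L² − r² sin²θ) = 0.2107 m.
|ω_rod| = r ω |cosθ| / √(L² − r² sin²θ) = 0.0501·238.2·0.40992/0.2107 = 23.221 rad/s.

23.2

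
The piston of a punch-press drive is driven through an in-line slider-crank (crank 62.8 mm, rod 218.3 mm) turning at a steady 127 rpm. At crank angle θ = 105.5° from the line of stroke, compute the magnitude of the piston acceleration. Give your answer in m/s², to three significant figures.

5.80

ω = 2π·127/60 = 13.3 rad/s
x(θ) = r cosθ + √(L² − r² sin²θ); with ω constant, a = ω²·d²x/dθ².
d²x/dθ² = −r cosθ − r²(cos2θ)/√u − r⁴ sin²2θ/(4u^{3/2}),  u = L² − r² sin²θ = 0.0439927 m².
Substituting r = 0.0628 m, L = 0.2183 m, θ = 105.5°: d²x/dθ² = +0.032788 m.
a = ω²·d²x/dθ² = (13.3)²·(+0.032788) = +5.7994 m/s²;  |a| = 5.7994 m/s².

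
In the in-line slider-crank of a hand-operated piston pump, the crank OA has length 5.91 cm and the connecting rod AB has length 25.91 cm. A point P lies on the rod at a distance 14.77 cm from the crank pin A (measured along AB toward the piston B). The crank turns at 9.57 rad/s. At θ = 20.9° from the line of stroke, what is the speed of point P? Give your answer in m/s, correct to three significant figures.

ω = 9.57 rad/s.  Crank-pin speed |V_A| = rω = 0.56559 m/s, perpendicular to OA.
Rod angle: sinφ = −(r/L) sinθ ⇒ φ = -4.667°; ω_rod = −rω cosθ/√(L²−r²sin²θ) = -2.0461 rad/s.
V_P = V_A + ω_rod × AP, with AP = 0.1477 m along the rod.
Components: V_Px = −rω sinθ − a·ω_rod·sinφ = -0.22636 m/s;  V_Py = rω cosθ + a·ω_rod·cosφ = +0.22717 m/s.
|V_P| = √(V_Px² + V_Py²) = 0.3207 m/s.

0.321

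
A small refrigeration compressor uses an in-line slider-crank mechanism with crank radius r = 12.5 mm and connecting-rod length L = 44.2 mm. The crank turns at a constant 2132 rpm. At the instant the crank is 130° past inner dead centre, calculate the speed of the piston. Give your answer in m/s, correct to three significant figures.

1.74

ω = 2π·2132/60 = 223.3 rad/s
For an in-line slider-crank, x = r cosθ + √(L² − r² sin²θ), so v = −rω sinθ·[1 + r cosθ/√(L² − r² sin²θ)].
With r = 0.0125 m, L = 0.0442 m, θ = 130°: √(L² − r² sin²θ) = 0.04315 m.
v = −0.0125·223.3·0.76604·[1 + 0.0125·-0.64279/0.04315] = -1.7398 m/s.
|v| = 1.7398 m/s.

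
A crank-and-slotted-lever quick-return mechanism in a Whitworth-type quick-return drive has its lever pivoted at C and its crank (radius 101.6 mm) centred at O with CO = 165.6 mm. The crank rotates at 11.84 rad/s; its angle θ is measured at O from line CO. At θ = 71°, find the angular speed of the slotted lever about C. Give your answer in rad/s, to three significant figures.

ω = 11.84 rad/s
Crank pin A relative to C: A = (d + r cosθ, r sinθ); lever angle φ = atan2(r sinθ, d + r cosθ).
Differentiating tanφ: φ̇ = rω(d cosθ + r)/(d² + r² + 2dr cosθ).
d² + r² + 2dr cosθ = |CA|² = 0.0487013 m²;  d cosθ + r = +0.15551 m.
|ω_lever| = |0.1016·11.84·+0.15551| / 0.0487013 = 3.8413 rad/s.

3.84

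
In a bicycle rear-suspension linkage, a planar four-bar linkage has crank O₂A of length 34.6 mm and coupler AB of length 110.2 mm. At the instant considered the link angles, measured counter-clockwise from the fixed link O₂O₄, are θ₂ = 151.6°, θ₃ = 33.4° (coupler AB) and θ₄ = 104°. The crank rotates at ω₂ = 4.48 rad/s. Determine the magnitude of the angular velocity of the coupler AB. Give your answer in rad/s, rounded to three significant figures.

1.10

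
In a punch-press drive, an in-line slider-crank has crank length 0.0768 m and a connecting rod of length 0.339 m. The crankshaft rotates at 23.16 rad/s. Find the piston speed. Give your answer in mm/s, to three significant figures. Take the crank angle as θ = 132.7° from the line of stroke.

1100

ω = 23.16 rad/s
For an in-line slider-crank, x = r cosθ + √(L² − r² sin²θ), so v = −rω sinθ·[1 + r cosθ/√(L² − r² sin²θ)].
With r = 0.0768 m, L = 0.339 m, θ = 132.7°: √(L² − r² sin²θ) = 0.33427 m.
v = −0.0768·23.16·0.73491·[1 + 0.0768·-0.67816/0.33427] = -1.1035 m/s.
|v| = 1.1035 m/s = 1103.5 mm/s.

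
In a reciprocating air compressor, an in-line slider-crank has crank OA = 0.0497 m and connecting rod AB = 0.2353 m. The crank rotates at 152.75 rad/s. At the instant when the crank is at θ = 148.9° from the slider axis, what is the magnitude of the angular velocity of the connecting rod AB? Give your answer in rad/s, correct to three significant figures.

ω = 152.8 rad/s
The rod makes angle φ with the slider axis where L sinφ = r sinθ; differentiating, L cosφ·φ̇ = r ω cosθ.
L cosφ = √(L² − r² sin²θ) = 0.2339 m.
|ω_rod| = r ω |cosθ| / √(L² − r² sin²θ) = 0.0497·152.8·0.85627/0.2339 = 27.792 rad/s.

27.8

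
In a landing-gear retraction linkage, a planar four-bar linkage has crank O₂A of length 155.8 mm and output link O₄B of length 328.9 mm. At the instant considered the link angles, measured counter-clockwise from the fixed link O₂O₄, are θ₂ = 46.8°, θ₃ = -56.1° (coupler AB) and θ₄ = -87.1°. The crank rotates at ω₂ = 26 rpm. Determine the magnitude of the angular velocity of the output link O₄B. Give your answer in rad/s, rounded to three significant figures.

ω₂ = 2.723 rad/s (from 26 rpm).
Differentiating the loop-closure r₂e^{iθ₂}+r₃e^{iθ₃}=r₁+r₄e^{iθ₄} gives r₂ω₂e^{iθ₂}+r₃ω₃e^{iθ₃}=r₄ω₄e^{iθ₄}.
Eliminating the other unknown: ω₄ = r₂ω₂ sin(θ₂−θ₃) / [r₄ sin(θ₄−θ₃)].
Numerator sine = +0.97476; denominator sine = -0.51504.
Result = 0.1558·2.723·(+0.97476) / (0.3289·(-0.51504)) = -2.441 rad/s; magnitude 2.441 rad/s.

2.44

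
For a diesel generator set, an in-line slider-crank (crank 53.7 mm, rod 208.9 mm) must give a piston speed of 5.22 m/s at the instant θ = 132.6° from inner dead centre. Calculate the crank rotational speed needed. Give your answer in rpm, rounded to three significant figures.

1530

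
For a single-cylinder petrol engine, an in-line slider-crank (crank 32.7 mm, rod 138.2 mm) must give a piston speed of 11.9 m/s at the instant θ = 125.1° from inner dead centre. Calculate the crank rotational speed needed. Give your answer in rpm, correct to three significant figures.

4930

For an in-line slider-crank, |v_piston| = rω|sinθ|·[1 + r cosθ/√(L² − r² sin²θ)].
With r = 0.0327 m, L = 0.1382 m, θ = 125.1°: the bracketed kinematic factor |dx/dθ| = 0.023043 m.
ω = v/|dx/dθ| = 11.9/0.023043 = 516.42 rad/s.
N = 60ω/(2π) = 4931.4 rpm.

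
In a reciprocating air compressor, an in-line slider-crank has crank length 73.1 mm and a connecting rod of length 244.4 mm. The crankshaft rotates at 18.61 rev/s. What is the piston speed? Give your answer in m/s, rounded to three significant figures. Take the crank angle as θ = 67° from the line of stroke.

ω = 2π·18.6 = 116.9 rad/s
For an in-line slider-crank, x = r cosθ + √(L² − r² sin²θ), so v = −rω sinθ·[1 + r cosθ/√(L² − r² sin²θ)].
With r = 0.0731 m, L = 0.2444 m, θ = 67°: √(L² − r² sin²θ) = 0.23495 m.
v = −0.0731·116.9·0.92050·[1 + 0.0731·0.39073/0.23495] = -8.8246 m/s.
|v| = 8.8246 m/s.

8.82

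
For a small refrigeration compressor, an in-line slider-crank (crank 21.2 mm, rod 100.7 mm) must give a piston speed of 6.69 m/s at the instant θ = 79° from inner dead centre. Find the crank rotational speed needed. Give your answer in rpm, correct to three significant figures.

2950

For an in-line slider-crank, |v_piston| = rω|sinθ|·[1 + r cosθ/√(L² − r² sin²θ)].
With r = 0.0212 m, L = 0.1007 m, θ = 79°: the bracketed kinematic factor |dx/dθ| = 0.021665 m.
ω = v/|dx/dθ| = 6.69/0.021665 = 308.79 rad/s.
N = 60ω/(2π) = 2948.8 rpm.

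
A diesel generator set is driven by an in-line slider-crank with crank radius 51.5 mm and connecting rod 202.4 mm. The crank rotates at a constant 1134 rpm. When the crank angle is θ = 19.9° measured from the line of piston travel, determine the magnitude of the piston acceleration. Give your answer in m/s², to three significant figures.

827

ω = 2π·1134/60 = 118.8 rad/s
x(θ) = r cosθ + √(L² − r² sin²θ); with ω constant, a = ω²·d²x/dθ².
d²x/dθ² = −r cosθ − r²(cos2θ)/√u − r⁴ sin²2θ/(4u^{3/2}),  u = L² − r² sin²θ = 0.0406585 m².
Substituting r = 0.0515 m, L = 0.2024 m, θ = 19.9°: d²x/dθ² = -0.058618 m.
a = ω²·d²x/dθ² = (118.8)²·(-0.058618) = -826.64 m/s²;  |a| = 826.64 m/s².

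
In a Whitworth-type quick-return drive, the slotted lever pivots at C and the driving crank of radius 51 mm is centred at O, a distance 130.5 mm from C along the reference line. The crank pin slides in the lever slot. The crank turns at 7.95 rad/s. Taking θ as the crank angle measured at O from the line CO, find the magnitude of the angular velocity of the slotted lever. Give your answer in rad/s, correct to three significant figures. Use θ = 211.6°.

2.94

ω = 7.95 rad/s
Crank pin A relative to C: A = (d + r cosθ, r sinθ); lever angle φ = atan2(r sinθ, d + r cosθ).
Differentiating tanφ: φ̇ = rω(d cosθ + r)/(d² + r² + 2dr cosθ).
d² + r² + 2dr cosθ = |CA|² = 0.00829391 m²;  d cosθ + r = -0.06015 m.
|ω_lever| = |0.051·7.95·-0.06015| / 0.00829391 = 2.9405 rad/s.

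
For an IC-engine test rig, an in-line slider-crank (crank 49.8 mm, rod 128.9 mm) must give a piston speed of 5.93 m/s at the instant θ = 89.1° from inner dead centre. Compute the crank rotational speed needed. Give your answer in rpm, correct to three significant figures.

1130

For an in-line slider-crank, |v_piston| = rω|sinθ|·[1 + r cosθ/√(L² − r² sin²θ)].
With r = 0.0498 m, L = 0.1289 m, θ = 89.1°: the bracketed kinematic factor |dx/dθ| = 0.050121 m.
ω = v/|dx/dθ| = 5.93/0.050121 = 118.31 rad/s.
N = 60ω/(2π) = 1129.8 rpm.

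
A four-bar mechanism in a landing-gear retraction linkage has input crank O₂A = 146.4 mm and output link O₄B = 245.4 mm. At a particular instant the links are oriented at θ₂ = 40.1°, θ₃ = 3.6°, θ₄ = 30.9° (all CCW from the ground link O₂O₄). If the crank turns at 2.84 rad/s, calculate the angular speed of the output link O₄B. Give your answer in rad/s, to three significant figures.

2.20

ω₂ = 2.84 rad/s
Differentiating the loop-closure r₂e^{iθ₂}+r₃e^{iθ₃}=r₁+r₄e^{iθ₄} gives r₂ω₂e^{iθ₂}+r₃ω₃e^{iθ₃}=r₄ω₄e^{iθ₄}.
Eliminating the other unknown: ω₄ = r₂ω₂ sin(θ₂−θ₃) / [r₄ sin(θ₄−θ₃)].
Numerator sine = +0.59482; denominator sine = +0.45865.
Result = 0.1464·2.84·(+0.59482) / (0.2454·(+0.45865)) = +2.1973 rad/s; magnitude 2.1973 rad/s.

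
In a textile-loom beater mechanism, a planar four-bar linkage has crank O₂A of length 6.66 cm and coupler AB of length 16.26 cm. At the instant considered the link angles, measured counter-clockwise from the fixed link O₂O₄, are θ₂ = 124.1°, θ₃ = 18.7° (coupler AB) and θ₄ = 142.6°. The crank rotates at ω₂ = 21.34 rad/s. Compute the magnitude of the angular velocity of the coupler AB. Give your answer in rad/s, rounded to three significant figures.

3.34

ω₂ = 21.34 rad/s
Differentiating the loop-closure r₂e^{iθ₂}+r₃e^{iθ₃}=r₁+r₄e^{iθ₄} gives r₂ω₂e^{iθ₂}+r₃ω₃e^{iθ₃}=r₄ω₄e^{iθ₄}.
Eliminating the other unknown: ω₃ = r₂ω₂ sin(θ₄−θ₂) / [r₃ sin(θ₃−θ₄)].
Numerator sine = +0.31730; denominator sine = -0.83001.
Result = 0.0666·21.34·(+0.31730) / (0.1626·(-0.83001)) = -3.3415 rad/s; magnitude 3.3415 rad/s.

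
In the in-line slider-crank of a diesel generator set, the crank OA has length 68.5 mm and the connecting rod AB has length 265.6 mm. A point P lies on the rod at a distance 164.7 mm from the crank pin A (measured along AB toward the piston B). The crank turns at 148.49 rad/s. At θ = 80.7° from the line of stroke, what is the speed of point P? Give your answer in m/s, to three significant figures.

10.3

ω = 148.5 rad/s.  Crank-pin speed |V_A| = rω = 10.172 m/s, perpendicular to OA.
Rod angle: sinφ = −(r/L) sinθ ⇒ φ = -14.745°; ω_rod = −rω cosθ/√(L²−r²sin²θ) = -6.3996 rad/s.
V_P = V_A + ω_rod × AP, with AP = 0.1647 m along the rod.
Components: V_Px = −rω sinθ − a·ω_rod·sinφ = -10.306 m/s;  V_Py = rω cosθ + a·ω_rod·cosφ = +0.62446 m/s.
|V_P| = √(V_Px² + V_Py²) = 10.325 m/s.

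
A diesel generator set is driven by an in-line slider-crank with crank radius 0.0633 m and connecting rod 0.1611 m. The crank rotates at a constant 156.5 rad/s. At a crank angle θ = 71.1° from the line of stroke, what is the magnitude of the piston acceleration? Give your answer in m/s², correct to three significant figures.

5.27

ω = 156.5 rad/s
x(θ) = r cosθ + √(L² − r² sin²θ); with ω constant, a = ω²·d²x/dθ².
d²x/dθ² = −r cosθ − r²(cos2θ)/√u − r⁴ sin²2θ/(4u^{3/2}),  u = L² − r² sin²θ = 0.0223667 m².
Substituting r = 0.0633 m, L = 0.1611 m, θ = 71.1°: d²x/dθ² = +0.00021516 m.
a = ω²·d²x/dθ² = (156.5)²·(+0.00021516) = +5.2696 m/s²;  |a| = 5.2696 m/s².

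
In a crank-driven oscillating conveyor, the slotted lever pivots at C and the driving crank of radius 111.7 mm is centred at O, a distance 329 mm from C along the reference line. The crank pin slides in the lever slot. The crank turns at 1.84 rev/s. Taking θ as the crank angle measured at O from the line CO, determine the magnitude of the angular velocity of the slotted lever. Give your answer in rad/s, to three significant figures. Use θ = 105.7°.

ω = 11.56 rad/s (from 1.84 rev/s).
Crank pin A relative to C: A = (d + r cosθ, r sinθ); lever angle φ = atan2(r sinθ, d + r cosθ).
Differentiating tanφ: φ̇ = rω(d cosθ + r)/(d² + r² + 2dr cosθ).
d² + r² + 2dr cosθ = |CA|² = 0.100829 m²;  d cosθ + r = +0.022672 m.
|ω_lever| = |0.1117·11.56·+0.022672| / 0.100829 = 0.29038 rad/s.

0.290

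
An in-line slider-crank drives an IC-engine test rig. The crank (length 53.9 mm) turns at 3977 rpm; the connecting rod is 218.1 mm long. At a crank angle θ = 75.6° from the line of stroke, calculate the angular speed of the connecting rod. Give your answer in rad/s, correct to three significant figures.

26.4

ω = 416.5 rad/s (converted from 3977 rpm).
The rod makes angle φ with the slider axis where L sinφ = r sinθ; differentiating, L cosφ·φ̇ = r ω cosθ.
L cosφ = √(L² − r² sin²θ) = 0.21176 m.
|ω_rod| = r ω |cosθ| / √(L² − r² sin²θ) = 0.0539·416.5·0.24869/0.21176 = 26.363 rad/s.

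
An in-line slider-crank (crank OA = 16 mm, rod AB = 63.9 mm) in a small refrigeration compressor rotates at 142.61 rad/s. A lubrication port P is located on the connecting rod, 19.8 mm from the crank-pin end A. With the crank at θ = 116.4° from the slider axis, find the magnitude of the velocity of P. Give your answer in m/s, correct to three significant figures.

2.09

ω = 142.6 rad/s.  Crank-pin speed |V_A| = rω = 2.2818 m/s, perpendicular to OA.
Rod angle: sinφ = −(r/L) sinθ ⇒ φ = -12.960°; ω_rod = −rω cosθ/√(L²−r²sin²θ) = +16.292 rad/s.
V_P = V_A + ω_rod × AP, with AP = 0.0198 m along the rod.
Components: V_Px = −rω sinθ − a·ω_rod·sinφ = -1.9715 m/s;  V_Py = rω cosθ + a·ω_rod·cosφ = -0.70018 m/s.
|V_P| = √(V_Px² + V_Py²) = 2.0921 m/s.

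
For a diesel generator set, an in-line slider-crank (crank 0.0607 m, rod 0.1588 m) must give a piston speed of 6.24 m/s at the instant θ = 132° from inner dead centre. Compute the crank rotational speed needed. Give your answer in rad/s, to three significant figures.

For an in-line slider-crank, |v_piston| = rω|sinθ|·[1 + r cosθ/√(L² − r² sin²θ)].
With r = 0.0607 m, L = 0.1588 m, θ = 132°: the bracketed kinematic factor |dx/dθ| = 0.033076 m.
ω = v/|dx/dθ| = 6.24/0.033076 = 188.66 rad/s.

189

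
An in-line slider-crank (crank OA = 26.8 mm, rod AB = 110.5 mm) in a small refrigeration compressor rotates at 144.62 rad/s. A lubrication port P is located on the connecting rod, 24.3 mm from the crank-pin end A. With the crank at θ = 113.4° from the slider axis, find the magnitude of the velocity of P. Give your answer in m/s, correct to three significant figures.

3.68

ω = 144.6 rad/s.  Crank-pin speed |V_A| = rω = 3.8758 m/s, perpendicular to OA.
Rod angle: sinφ = −(r/L) sinθ ⇒ φ = -12.861°; ω_rod = −rω cosθ/√(L²−r²sin²θ) = +14.289 rad/s.
V_P = V_A + ω_rod × AP, with AP = 0.0243 m along the rod.
Components: V_Px = −rω sinθ − a·ω_rod·sinφ = -3.4798 m/s;  V_Py = rω cosθ + a·ω_rod·cosφ = -1.2008 m/s.
|V_P| = √(V_Px² + V_Py²) = 3.6811 m/s.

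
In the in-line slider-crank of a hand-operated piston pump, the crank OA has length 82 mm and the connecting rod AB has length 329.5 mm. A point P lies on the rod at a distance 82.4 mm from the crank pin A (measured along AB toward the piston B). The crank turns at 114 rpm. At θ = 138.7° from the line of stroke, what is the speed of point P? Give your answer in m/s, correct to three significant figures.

0.826

ω = 11.94 rad/s.  Crank-pin speed |V_A| = rω = 0.97892 m/s, perpendicular to OA.
Rod angle: sinφ = −(r/L) sinθ ⇒ φ = -9.454°; ω_rod = −rω cosθ/√(L²−r²sin²θ) = +2.2627 rad/s.
V_P = V_A + ω_rod × AP, with AP = 0.0824 m along the rod.
Components: V_Px = −rω sinθ − a·ω_rod·sinφ = -0.61547 m/s;  V_Py = rω cosθ + a·ω_rod·cosφ = -0.55151 m/s.
|V_P| = √(V_Px² + V_Py²) = 0.82642 m/s.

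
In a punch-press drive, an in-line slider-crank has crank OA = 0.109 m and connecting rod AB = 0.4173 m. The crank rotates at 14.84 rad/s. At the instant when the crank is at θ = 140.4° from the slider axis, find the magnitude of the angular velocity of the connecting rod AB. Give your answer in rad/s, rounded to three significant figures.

ω = 14.84 rad/s
The rod makes angle φ with the slider axis where L sinφ = r sinθ; differentiating, L cosφ·φ̇ = r ω cosθ.
L cosφ = √(L² − r² sin²θ) = 0.41148 m.
|ω_rod| = r ω |cosθ| / √(L² − r² sin²θ) = 0.109·14.84·0.77051/0.41148 = 3.029 rad/s.

3.03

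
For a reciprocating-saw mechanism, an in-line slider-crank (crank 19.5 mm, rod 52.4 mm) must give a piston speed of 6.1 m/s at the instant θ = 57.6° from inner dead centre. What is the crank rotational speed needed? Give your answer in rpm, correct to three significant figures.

For an in-line slider-crank, |v_piston| = rω|sinθ|·[1 + r cosθ/√(L² − r² sin²θ)].
With r = 0.0195 m, L = 0.0524 m, θ = 57.6°: the bracketed kinematic factor |dx/dθ| = 0.019923 m.
ω = v/|dx/dθ| = 6.1/0.019923 = 306.19 rad/s.
N = 60ω/(2π) = 2923.9 rpm.

2920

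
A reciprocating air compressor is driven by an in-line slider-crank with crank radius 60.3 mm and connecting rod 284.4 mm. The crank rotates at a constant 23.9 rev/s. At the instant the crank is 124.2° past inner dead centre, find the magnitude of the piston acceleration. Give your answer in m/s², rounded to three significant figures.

ω = 2π·23.9 = 150.2 rad/s
x(θ) = r cosθ + √(L² − r² sin²θ); with ω constant, a = ω²·d²x/dθ².
d²x/dθ² = −r cosθ − r²(cos2θ)/√u − r⁴ sin²2θ/(4u^{3/2}),  u = L² − r² sin²θ = 0.078396 m².
Substituting r = 0.0603 m, L = 0.2844 m, θ = 124.2°: d²x/dθ² = +0.038544 m.
a = ω²·d²x/dθ² = (150.2)²·(+0.038544) = +869.19 m/s²;  |a| = 869.19 m/s².

869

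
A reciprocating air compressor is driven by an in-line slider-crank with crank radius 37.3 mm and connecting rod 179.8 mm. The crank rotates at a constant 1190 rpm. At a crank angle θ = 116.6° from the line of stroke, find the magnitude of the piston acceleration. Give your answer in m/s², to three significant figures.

ω = 2π·1190/60 = 124.6 rad/s
x(θ) = r cosθ + √(L² − r² sin²θ); with ω constant, a = ω²·d²x/dθ².
d²x/dθ² = −r cosθ − r²(cos2θ)/√u − r⁴ sin²2θ/(4u^{3/2}),  u = L² − r² sin²θ = 0.0312157 m².
Substituting r = 0.0373 m, L = 0.1798 m, θ = 116.6°: d²x/dθ² = +0.021362 m.
a = ω²·d²x/dθ² = (124.6)²·(+0.021362) = +331.74 m/s²;  |a| = 331.74 m/s².

332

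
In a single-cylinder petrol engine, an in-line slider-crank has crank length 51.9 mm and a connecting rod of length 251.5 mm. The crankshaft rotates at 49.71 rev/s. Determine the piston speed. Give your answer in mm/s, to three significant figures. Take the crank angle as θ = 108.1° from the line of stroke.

14400

ω = 2π·49.7 = 312.3 rad/s
For an in-line slider-crank, x = r cosθ + √(L² − r² sin²θ), so v = −rω sinθ·[1 + r cosθ/√(L² − r² sin²θ)].
With r = 0.0519 m, L = 0.2515 m, θ = 108.1°: √(L² − r² sin²θ) = 0.24661 m.
v = −0.0519·312.3·0.95052·[1 + 0.0519·-0.31068/0.24661] = -14.401 m/s.
|v| = 14.401 m/s = 14401 mm/s.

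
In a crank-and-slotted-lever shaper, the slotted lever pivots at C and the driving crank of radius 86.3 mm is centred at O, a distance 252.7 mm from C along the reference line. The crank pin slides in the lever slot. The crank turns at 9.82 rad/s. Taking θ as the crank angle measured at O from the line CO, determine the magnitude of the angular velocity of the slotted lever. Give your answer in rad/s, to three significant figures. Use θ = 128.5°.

1.36

ω = 9.82 rad/s
Crank pin A relative to C: A = (d + r cosθ, r sinθ); lever angle φ = atan2(r sinθ, d + r cosθ).
Differentiating tanφ: φ̇ = rω(d cosθ + r)/(d² + r² + 2dr cosθ).
d² + r² + 2dr cosθ = |CA|² = 0.0441534 m²;  d cosθ + r = -0.071009 m.
|ω_lever| = |0.0863·9.82·-0.071009| / 0.0441534 = 1.3629 rad/s.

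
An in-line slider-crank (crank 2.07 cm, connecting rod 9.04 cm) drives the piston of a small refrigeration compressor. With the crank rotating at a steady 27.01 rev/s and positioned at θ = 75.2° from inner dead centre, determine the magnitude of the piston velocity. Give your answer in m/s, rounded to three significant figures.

3.60

ω = 2π·27 = 169.7 rad/s
For an in-line slider-crank, x = r cosθ + √(L² − r² sin²θ), so v = −rω sinθ·[1 + r cosθ/√(L² − r² sin²θ)].
With r = 0.0207 m, L = 0.0904 m, θ = 75.2°: √(L² − r² sin²θ) = 0.088157 m.
v = −0.0207·169.7·0.96682·[1 + 0.0207·0.25545/0.088157] = -3.6001 m/s.
|v| = 3.6001 m/s.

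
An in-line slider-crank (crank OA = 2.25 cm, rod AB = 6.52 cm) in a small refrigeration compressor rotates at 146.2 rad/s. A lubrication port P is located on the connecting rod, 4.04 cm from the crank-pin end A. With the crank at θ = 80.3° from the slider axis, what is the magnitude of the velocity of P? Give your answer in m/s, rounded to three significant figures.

ω = 146.2 rad/s.  Crank-pin speed |V_A| = rω = 3.2895 m/s, perpendicular to OA.
Rod angle: sinφ = −(r/L) sinθ ⇒ φ = -19.887°; ω_rod = −rω cosθ/√(L²−r²sin²θ) = -9.0398 rad/s.
V_P = V_A + ω_rod × AP, with AP = 0.0404 m along the rod.
Components: V_Px = −rω sinθ − a·ω_rod·sinφ = -3.3667 m/s;  V_Py = rω cosθ + a·ω_rod·cosφ = +0.21082 m/s.
|V_P| = √(V_Px² + V_Py²) = 3.3733 m/s.

3.37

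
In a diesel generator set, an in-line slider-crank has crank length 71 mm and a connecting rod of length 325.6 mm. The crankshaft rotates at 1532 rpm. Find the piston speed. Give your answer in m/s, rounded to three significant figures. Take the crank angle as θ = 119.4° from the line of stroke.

ω = 2π·1532/60 = 160.4 rad/s
For an in-line slider-crank, x = r cosθ + √(L² − r² sin²θ), so v = −rω sinθ·[1 + r cosθ/√(L² − r² sin²θ)].
With r = 0.071 m, L = 0.3256 m, θ = 119.4°: √(L² − r² sin²θ) = 0.31967 m.
v = −0.071·160.4·0.87121·[1 + 0.071·-0.49090/0.31967] = -8.8416 m/s.
|v| = 8.8416 m/s.

8.84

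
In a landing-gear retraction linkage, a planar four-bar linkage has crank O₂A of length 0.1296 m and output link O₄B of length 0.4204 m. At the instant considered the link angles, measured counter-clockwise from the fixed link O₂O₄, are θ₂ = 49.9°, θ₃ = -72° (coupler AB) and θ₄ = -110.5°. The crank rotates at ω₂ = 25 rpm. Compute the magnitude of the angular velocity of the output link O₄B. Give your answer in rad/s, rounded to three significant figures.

ω₂ = 2.618 rad/s (from 25 rpm).
Differentiating the loop-closure r₂e^{iθ₂}+r₃e^{iθ₃}=r₁+r₄e^{iθ₄} gives r₂ω₂e^{iθ₂}+r₃ω₃e^{iθ₃}=r₄ω₄e^{iθ₄}.
Eliminating the other unknown: ω₄ = r₂ω₂ sin(θ₂−θ₃) / [r₄ sin(θ₄−θ₃)].
Numerator sine = +0.84897; denominator sine = -0.62251.
Result = 0.1296·2.618·(+0.84897) / (0.4204·(-0.62251)) = -1.1007 rad/s; magnitude 1.1007 rad/s.

1.10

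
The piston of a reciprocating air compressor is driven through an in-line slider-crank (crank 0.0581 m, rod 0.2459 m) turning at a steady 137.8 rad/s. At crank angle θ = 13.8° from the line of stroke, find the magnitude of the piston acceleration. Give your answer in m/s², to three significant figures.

1300

ω = 137.8 rad/s
x(θ) = r cosθ + √(L² − r² sin²θ); with ω constant, a = ω²·d²x/dθ².
d²x/dθ² = −r cosθ − r²(cos2θ)/√u − r⁴ sin²2θ/(4u^{3/2}),  u = L² − r² sin²θ = 0.0602747 m².
Substituting r = 0.0581 m, L = 0.2459 m, θ = 13.8°: d²x/dθ² = -0.068649 m.
a = ω²·d²x/dθ² = (137.8)²·(-0.068649) = -1303.6 m/s²;  |a| = 1303.6 m/s².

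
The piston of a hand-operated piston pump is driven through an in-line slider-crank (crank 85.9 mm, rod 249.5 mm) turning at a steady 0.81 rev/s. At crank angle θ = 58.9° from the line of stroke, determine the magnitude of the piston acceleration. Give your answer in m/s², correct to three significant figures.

ω = 2π·0.81 = 5.089 rad/s
x(θ) = r cosθ + √(L² − r² sin²θ); with ω constant, a = ω²·d²x/dθ².
d²x/dθ² = −r cosθ − r²(cos2θ)/√u − r⁴ sin²2θ/(4u^{3/2}),  u = L² − r² sin²θ = 0.0568402 m².
Substituting r = 0.0859 m, L = 0.2495 m, θ = 58.9°: d²x/dθ² = -0.030722 m.
a = ω²·d²x/dθ² = (5.089)²·(-0.030722) = -0.79574 m/s²;  |a| = 0.79574 m/s².

0.796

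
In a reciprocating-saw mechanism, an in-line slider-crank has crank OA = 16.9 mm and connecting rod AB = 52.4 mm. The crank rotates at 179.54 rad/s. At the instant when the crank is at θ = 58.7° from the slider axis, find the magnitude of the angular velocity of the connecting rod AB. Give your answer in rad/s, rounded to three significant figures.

ω = 179.5 rad/s
The rod makes angle φ with the slider axis where L sinφ = r sinθ; differentiating, L cosφ·φ̇ = r ω cosθ.
L cosφ = √(L² − r² sin²θ) = 0.050371 m.
|ω_rod| = r ω |cosθ| / √(L² − r² sin²θ) = 0.0169·179.5·0.51952/0.050371 = 31.295 rad/s.

31.3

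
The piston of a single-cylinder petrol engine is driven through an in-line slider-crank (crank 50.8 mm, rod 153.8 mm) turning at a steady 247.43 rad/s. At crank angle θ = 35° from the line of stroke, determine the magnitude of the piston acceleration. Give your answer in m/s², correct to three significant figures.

ω = 247.4 rad/s
x(θ) = r cosθ + √(L² − r² sin²θ); with ω constant, a = ω²·d²x/dθ².
d²x/dθ² = −r cosθ − r²(cos2θ)/√u − r⁴ sin²2θ/(4u^{3/2}),  u = L² − r² sin²θ = 0.0228054 m².
Substituting r = 0.0508 m, L = 0.1538 m, θ = 35°: d²x/dθ² = -0.047884 m.
a = ω²·d²x/dθ² = (247.4)²·(-0.047884) = -2931.6 m/s²;  |a| = 2931.6 m/s².

2930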